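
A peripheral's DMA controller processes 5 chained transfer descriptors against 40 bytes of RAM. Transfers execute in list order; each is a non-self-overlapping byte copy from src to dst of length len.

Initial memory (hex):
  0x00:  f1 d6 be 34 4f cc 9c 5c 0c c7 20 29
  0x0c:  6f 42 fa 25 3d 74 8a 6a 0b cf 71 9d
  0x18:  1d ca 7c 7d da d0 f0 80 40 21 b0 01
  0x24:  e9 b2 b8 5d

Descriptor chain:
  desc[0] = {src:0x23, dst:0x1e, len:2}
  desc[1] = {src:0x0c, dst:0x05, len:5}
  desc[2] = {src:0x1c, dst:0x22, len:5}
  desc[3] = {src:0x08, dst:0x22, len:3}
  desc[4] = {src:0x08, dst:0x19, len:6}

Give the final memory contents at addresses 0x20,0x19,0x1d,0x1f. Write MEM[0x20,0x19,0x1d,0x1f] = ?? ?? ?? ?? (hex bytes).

MEM[0x20,0x19,0x1d,0x1f] = 40 25 6f e9

  after D0: wrote 2B at 0x1e = 01e9
  after D1: wrote 5B at 0x05 = 6f42fa253d
  after D2: wrote 5B at 0x22 = dad001e940
  after D3: wrote 3B at 0x22 = 253d20
  after D4: wrote 6B at 0x19 = 253d20296f42
query mem[0x20]=0x40, mem[0x19]=0x25, mem[0x1d]=0x6f, mem[0x1f]=0xe9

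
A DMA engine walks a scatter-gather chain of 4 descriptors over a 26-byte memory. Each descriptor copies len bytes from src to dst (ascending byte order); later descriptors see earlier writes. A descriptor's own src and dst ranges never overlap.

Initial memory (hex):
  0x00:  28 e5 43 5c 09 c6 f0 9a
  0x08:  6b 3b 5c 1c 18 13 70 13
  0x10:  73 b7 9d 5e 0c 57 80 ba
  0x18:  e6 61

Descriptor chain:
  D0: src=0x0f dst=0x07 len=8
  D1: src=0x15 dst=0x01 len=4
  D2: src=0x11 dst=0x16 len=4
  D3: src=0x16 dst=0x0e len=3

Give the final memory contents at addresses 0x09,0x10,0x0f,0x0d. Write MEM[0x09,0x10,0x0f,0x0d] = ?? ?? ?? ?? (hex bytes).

MEM[0x09,0x10,0x0f,0x0d] = b7 5e 9d 57

D0: mem[0x07..0x0e] <- [13 73 b7 9d 5e 0c 57 80]
D1: mem[0x01..0x04] <- [57 80 ba e6]
D2: mem[0x16..0x19] <- [b7 9d 5e 0c]
D3: mem[0x0e..0x10] <- [b7 9d 5e]
query mem[0x09]=0xb7, mem[0x10]=0x5e, mem[0x0f]=0x9d, mem[0x0d]=0x57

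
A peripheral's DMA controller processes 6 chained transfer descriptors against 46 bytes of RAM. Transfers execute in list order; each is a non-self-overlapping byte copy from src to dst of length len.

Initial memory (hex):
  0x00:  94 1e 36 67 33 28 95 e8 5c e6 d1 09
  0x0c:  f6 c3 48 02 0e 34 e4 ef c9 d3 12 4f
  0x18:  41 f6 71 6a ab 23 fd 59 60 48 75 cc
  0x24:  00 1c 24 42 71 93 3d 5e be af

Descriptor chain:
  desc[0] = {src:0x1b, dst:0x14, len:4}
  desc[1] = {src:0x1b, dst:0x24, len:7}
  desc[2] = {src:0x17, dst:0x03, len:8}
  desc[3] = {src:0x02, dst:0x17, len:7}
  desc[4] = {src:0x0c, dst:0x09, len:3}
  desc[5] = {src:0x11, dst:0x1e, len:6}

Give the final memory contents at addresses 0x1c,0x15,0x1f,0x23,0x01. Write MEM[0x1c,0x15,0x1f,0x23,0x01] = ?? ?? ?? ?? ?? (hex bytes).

MEM[0x1c,0x15,0x1f,0x23,0x01] = 6a ab e4 23 1e

[0] 0x1b->0x14 len=4 : 6a ab 23 fd
[1] 0x1b->0x24 len=7 : 6a ab 23 fd 59 60 48
[2] 0x17->0x03 len=8 : fd 41 f6 71 6a ab 23 fd
[3] 0x02->0x17 len=7 : 36 fd 41 f6 71 6a ab
[4] 0x0c->0x09 len=3 : f6 c3 48
[5] 0x11->0x1e len=6 : 34 e4 ef 6a ab 23
query mem[0x1c]=0x6a, mem[0x15]=0xab, mem[0x1f]=0xe4, mem[0x23]=0x23, mem[0x01]=0x1e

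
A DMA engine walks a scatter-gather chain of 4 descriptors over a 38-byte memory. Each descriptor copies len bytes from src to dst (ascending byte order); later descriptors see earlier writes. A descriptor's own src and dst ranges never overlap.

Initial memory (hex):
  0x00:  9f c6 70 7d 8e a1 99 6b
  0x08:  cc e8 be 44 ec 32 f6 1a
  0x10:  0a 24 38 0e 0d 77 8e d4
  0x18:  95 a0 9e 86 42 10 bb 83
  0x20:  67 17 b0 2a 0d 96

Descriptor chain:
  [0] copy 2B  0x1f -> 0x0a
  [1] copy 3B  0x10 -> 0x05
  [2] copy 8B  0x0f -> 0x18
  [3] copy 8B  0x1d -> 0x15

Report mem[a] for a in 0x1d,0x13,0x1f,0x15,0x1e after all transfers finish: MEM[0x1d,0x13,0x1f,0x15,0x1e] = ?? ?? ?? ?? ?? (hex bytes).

MEM[0x1d,0x13,0x1f,0x15,0x1e] = 0d 0e 8e 0d 77

D0: mem[0x0a..0x0b] <- [83 67]
D1: mem[0x05..0x07] <- [0a 24 38]
D2: mem[0x18..0x1f] <- [1a 0a 24 38 0e 0d 77 8e]
D3: mem[0x15..0x1c] <- [0d 77 8e 67 17 b0 2a 0d]
query mem[0x1d]=0x0d, mem[0x13]=0x0e, mem[0x1f]=0x8e, mem[0x15]=0x0d, mem[0x1e]=0x77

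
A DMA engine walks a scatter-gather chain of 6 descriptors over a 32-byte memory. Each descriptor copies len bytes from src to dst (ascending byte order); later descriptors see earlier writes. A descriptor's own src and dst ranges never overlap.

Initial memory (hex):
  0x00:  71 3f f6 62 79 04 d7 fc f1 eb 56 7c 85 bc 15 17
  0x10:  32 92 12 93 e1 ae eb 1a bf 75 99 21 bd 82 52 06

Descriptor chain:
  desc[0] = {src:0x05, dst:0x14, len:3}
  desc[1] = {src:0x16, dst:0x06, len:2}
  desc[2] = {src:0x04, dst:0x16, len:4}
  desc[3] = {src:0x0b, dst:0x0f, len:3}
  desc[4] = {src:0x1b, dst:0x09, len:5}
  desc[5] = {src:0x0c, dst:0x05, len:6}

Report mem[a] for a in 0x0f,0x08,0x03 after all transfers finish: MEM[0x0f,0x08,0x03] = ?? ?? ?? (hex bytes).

MEM[0x0f,0x08,0x03] = 7c 7c 62

D0: mem[0x14..0x16] <- [04 d7 fc]
D1: mem[0x06..0x07] <- [fc 1a]
D2: mem[0x16..0x19] <- [79 04 fc 1a]
D3: mem[0x0f..0x11] <- [7c 85 bc]
D4: mem[0x09..0x0d] <- [21 bd 82 52 06]
D5: mem[0x05..0x0a] <- [52 06 15 7c 85 bc]
query mem[0x0f]=0x7c, mem[0x08]=0x7c, mem[0x03]=0x62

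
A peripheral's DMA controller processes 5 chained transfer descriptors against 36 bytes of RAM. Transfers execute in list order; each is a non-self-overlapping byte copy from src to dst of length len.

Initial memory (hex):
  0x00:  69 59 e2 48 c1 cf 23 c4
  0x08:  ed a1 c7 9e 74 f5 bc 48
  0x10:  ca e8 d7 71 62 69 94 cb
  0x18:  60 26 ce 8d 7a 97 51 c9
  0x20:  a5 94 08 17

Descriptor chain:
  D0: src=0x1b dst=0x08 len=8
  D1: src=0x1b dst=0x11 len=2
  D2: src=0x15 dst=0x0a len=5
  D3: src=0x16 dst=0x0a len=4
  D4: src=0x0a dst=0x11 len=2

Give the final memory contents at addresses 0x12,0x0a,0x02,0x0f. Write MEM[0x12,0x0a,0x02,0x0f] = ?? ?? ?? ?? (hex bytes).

#0 dst[0x08+8] := {0x8d,0x7a,0x97,0x51,0xc9,0xa5,0x94,0x08}
#1 dst[0x11+2] := {0x8d,0x7a}
#2 dst[0x0a+5] := {0x69,0x94,0xcb,0x60,0x26}
#3 dst[0x0a+4] := {0x94,0xcb,0x60,0x26}
#4 dst[0x11+2] := {0x94,0xcb}
query mem[0x12]=0xcb, mem[0x0a]=0x94, mem[0x02]=0xe2, mem[0x0f]=0x08

MEM[0x12,0x0a,0x02,0x0f] = cb 94 e2 08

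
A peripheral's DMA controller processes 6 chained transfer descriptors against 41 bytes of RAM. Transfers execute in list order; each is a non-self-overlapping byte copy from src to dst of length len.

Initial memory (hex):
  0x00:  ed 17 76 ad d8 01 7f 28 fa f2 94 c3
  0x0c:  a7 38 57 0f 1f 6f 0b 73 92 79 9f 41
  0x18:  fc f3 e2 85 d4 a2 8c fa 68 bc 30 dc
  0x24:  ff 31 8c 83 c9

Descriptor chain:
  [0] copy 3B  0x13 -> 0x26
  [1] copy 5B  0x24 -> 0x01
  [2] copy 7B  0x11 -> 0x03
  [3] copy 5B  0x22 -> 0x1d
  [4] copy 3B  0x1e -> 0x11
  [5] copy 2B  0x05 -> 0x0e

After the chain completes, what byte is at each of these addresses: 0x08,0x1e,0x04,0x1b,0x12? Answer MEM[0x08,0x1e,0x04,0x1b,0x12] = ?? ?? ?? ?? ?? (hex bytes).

D0: mem[0x26..0x28] <- [73 92 79]
D1: mem[0x01..0x05] <- [ff 31 73 92 79]
D2: mem[0x03..0x09] <- [6f 0b 73 92 79 9f 41]
D3: mem[0x1d..0x21] <- [30 dc ff 31 73]
D4: mem[0x11..0x13] <- [dc ff 31]
D5: mem[0x0e..0x0f] <- [73 92]
query mem[0x08]=0x9f, mem[0x1e]=0xdc, mem[0x04]=0x0b, mem[0x1b]=0x85, mem[0x12]=0xff

MEM[0x08,0x1e,0x04,0x1b,0x12] = 9f dc 0b 85 ff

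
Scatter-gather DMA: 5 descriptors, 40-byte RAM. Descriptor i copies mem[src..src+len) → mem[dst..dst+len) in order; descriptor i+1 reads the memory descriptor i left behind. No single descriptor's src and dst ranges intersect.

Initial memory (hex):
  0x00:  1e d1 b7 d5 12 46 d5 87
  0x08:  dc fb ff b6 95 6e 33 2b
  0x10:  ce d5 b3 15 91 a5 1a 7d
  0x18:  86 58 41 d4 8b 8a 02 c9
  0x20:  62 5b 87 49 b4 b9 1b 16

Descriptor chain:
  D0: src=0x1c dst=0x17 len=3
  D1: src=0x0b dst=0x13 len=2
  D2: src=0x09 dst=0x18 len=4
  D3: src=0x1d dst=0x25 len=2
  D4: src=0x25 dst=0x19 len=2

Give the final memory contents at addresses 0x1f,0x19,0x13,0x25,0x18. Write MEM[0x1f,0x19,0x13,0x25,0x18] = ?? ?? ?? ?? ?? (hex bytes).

  after D0: wrote 3B at 0x17 = 8b8a02
  after D1: wrote 2B at 0x13 = b695
  after D2: wrote 4B at 0x18 = fbffb695
  after D3: wrote 2B at 0x25 = 8a02
  after D4: wrote 2B at 0x19 = 8a02
query mem[0x1f]=0xc9, mem[0x19]=0x8a, mem[0x13]=0xb6, mem[0x25]=0x8a, mem[0x18]=0xfb

MEM[0x1f,0x19,0x13,0x25,0x18] = c9 8a b6 8a fb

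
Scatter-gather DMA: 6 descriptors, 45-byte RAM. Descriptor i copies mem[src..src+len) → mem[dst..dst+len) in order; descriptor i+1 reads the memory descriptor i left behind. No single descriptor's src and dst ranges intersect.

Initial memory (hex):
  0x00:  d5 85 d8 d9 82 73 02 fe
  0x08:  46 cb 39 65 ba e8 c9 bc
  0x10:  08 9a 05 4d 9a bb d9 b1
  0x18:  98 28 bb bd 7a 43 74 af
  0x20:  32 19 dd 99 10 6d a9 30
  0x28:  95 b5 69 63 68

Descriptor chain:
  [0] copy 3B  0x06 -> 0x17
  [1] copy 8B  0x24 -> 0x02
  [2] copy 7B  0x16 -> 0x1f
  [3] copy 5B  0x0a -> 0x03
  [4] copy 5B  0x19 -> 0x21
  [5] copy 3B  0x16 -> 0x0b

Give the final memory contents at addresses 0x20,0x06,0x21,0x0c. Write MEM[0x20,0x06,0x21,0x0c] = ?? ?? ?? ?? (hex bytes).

MEM[0x20,0x06,0x21,0x0c] = 02 e8 46 02

[0] 0x06->0x17 len=3 : 02 fe 46
[1] 0x24->0x02 len=8 : 10 6d a9 30 95 b5 69 63
[2] 0x16->0x1f len=7 : d9 02 fe 46 bb bd 7a
[3] 0x0a->0x03 len=5 : 39 65 ba e8 c9
[4] 0x19->0x21 len=5 : 46 bb bd 7a 43
[5] 0x16->0x0b len=3 : d9 02 fe
query mem[0x20]=0x02, mem[0x06]=0xe8, mem[0x21]=0x46, mem[0x0c]=0x02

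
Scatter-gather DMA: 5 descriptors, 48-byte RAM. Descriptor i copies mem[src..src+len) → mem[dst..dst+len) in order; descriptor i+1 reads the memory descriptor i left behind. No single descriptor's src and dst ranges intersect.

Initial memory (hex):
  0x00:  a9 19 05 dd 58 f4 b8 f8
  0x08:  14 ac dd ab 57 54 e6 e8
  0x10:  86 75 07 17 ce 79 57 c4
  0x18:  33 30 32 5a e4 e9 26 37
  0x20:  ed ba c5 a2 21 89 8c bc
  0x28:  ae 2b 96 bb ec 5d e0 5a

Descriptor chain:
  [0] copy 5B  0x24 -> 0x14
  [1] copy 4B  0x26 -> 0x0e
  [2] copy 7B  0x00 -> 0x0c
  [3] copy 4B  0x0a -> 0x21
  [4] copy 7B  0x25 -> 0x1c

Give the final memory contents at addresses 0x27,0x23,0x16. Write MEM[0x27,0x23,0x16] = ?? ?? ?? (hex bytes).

MEM[0x27,0x23,0x16] = bc a9 8c

[0] 0x24->0x14 len=5 : 21 89 8c bc ae
[1] 0x26->0x0e len=4 : 8c bc ae 2b
[2] 0x00->0x0c len=7 : a9 19 05 dd 58 f4 b8
[3] 0x0a->0x21 len=4 : dd ab a9 19
[4] 0x25->0x1c len=7 : 89 8c bc ae 2b 96 bb
query mem[0x27]=0xbc, mem[0x23]=0xa9, mem[0x16]=0x8c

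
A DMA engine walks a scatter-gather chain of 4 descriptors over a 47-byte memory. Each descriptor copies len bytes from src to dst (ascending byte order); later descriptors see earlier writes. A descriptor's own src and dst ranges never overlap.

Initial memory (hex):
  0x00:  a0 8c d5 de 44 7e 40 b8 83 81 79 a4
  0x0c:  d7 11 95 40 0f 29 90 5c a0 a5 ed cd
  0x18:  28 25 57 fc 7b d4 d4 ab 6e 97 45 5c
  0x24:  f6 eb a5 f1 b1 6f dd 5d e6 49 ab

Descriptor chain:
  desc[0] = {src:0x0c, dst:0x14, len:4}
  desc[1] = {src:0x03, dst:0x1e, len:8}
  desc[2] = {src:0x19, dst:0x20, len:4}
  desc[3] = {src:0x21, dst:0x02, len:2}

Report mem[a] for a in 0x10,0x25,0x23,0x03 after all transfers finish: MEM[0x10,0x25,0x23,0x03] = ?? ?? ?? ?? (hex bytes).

#0 dst[0x14+4] := {0xd7,0x11,0x95,0x40}
#1 dst[0x1e+8] := {0xde,0x44,0x7e,0x40,0xb8,0x83,0x81,0x79}
#2 dst[0x20+4] := {0x25,0x57,0xfc,0x7b}
#3 dst[0x02+2] := {0x57,0xfc}
query mem[0x10]=0x0f, mem[0x25]=0x79, mem[0x23]=0x7b, mem[0x03]=0xfc

MEM[0x10,0x25,0x23,0x03] = 0f 79 7b fc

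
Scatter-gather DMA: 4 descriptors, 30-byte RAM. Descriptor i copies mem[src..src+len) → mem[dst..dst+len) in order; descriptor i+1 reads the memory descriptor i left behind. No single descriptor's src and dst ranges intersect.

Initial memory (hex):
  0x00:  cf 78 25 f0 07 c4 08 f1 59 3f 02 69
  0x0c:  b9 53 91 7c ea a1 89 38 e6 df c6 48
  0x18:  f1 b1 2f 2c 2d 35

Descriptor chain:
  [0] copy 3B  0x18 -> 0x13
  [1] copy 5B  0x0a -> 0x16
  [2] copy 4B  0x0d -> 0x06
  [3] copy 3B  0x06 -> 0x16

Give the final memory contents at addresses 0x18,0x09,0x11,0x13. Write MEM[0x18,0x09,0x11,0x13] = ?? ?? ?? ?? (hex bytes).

#0 dst[0x13+3] := {0xf1,0xb1,0x2f}
#1 dst[0x16+5] := {0x02,0x69,0xb9,0x53,0x91}
#2 dst[0x06+4] := {0x53,0x91,0x7c,0xea}
#3 dst[0x16+3] := {0x53,0x91,0x7c}
query mem[0x18]=0x7c, mem[0x09]=0xea, mem[0x11]=0xa1, mem[0x13]=0xf1

MEM[0x18,0x09,0x11,0x13] = 7c ea a1 f1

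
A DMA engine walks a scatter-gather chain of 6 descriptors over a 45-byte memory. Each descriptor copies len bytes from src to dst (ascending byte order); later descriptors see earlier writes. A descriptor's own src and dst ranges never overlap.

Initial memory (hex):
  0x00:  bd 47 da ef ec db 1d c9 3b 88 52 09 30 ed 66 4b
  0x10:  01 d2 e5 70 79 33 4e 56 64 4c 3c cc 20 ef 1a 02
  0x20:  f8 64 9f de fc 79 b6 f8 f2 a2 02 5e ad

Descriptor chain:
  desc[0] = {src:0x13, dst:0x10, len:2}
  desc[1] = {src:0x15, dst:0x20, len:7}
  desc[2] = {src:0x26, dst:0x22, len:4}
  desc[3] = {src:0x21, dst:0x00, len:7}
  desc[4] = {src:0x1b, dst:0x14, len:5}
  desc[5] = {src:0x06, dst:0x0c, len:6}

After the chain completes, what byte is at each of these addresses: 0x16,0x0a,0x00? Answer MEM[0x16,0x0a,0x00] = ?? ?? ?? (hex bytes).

  after D0: wrote 2B at 0x10 = 7079
  after D1: wrote 7B at 0x20 = 334e56644c3ccc
  after D2: wrote 4B at 0x22 = ccf8f2a2
  after D3: wrote 7B at 0x00 = 4eccf8f2a2ccf8
  after D4: wrote 5B at 0x14 = cc20ef1a02
  after D5: wrote 6B at 0x0c = f8c93b885209
query mem[0x16]=0xef, mem[0x0a]=0x52, mem[0x00]=0x4e

MEM[0x16,0x0a,0x00] = ef 52 4e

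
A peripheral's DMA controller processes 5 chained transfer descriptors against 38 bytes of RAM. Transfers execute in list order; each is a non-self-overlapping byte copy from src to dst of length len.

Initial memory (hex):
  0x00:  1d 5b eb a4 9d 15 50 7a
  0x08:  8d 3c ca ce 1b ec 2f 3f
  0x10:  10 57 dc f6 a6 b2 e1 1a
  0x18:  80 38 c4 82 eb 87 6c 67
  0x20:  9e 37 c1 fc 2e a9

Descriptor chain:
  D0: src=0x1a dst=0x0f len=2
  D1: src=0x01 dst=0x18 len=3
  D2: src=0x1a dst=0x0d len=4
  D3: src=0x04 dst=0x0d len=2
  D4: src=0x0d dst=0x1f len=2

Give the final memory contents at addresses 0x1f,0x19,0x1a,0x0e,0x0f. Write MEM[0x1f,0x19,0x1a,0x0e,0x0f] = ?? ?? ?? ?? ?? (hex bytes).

D0: mem[0x0f..0x10] <- [c4 82]
D1: mem[0x18..0x1a] <- [5b eb a4]
D2: mem[0x0d..0x10] <- [a4 82 eb 87]
D3: mem[0x0d..0x0e] <- [9d 15]
D4: mem[0x1f..0x20] <- [9d 15]
query mem[0x1f]=0x9d, mem[0x19]=0xeb, mem[0x1a]=0xa4, mem[0x0e]=0x15, mem[0x0f]=0xeb

MEM[0x1f,0x19,0x1a,0x0e,0x0f] = 9d eb a4 15 eb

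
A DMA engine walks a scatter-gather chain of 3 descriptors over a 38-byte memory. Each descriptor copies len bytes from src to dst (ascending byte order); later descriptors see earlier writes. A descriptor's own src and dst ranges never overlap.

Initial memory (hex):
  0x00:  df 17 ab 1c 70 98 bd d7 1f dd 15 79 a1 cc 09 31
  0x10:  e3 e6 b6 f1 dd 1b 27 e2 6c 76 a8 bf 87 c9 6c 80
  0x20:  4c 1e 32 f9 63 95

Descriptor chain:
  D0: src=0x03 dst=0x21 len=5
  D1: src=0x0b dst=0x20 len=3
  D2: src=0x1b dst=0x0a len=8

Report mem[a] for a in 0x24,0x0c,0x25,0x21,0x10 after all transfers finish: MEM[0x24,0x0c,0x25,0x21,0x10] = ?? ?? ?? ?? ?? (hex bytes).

MEM[0x24,0x0c,0x25,0x21,0x10] = bd c9 d7 a1 a1

D0: mem[0x21..0x25] <- [1c 70 98 bd d7]
D1: mem[0x20..0x22] <- [79 a1 cc]
D2: mem[0x0a..0x11] <- [bf 87 c9 6c 80 79 a1 cc]
query mem[0x24]=0xbd, mem[0x0c]=0xc9, mem[0x25]=0xd7, mem[0x21]=0xa1, mem[0x10]=0xa1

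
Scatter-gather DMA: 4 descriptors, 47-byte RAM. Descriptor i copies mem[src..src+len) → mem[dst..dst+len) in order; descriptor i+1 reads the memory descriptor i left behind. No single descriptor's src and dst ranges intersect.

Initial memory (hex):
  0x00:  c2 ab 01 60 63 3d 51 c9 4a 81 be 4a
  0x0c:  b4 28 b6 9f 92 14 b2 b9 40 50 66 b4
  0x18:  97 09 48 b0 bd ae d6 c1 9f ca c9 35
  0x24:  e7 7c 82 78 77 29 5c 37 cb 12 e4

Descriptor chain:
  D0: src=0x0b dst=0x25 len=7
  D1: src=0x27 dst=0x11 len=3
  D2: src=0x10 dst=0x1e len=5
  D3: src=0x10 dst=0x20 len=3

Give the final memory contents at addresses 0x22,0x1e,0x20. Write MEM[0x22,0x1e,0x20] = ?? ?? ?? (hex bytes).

MEM[0x22,0x1e,0x20] = b6 92 92

#0 dst[0x25+7] := {0x4a,0xb4,0x28,0xb6,0x9f,0x92,0x14}
#1 dst[0x11+3] := {0x28,0xb6,0x9f}
#2 dst[0x1e+5] := {0x92,0x28,0xb6,0x9f,0x40}
#3 dst[0x20+3] := {0x92,0x28,0xb6}
query mem[0x22]=0xb6, mem[0x1e]=0x92, mem[0x20]=0x92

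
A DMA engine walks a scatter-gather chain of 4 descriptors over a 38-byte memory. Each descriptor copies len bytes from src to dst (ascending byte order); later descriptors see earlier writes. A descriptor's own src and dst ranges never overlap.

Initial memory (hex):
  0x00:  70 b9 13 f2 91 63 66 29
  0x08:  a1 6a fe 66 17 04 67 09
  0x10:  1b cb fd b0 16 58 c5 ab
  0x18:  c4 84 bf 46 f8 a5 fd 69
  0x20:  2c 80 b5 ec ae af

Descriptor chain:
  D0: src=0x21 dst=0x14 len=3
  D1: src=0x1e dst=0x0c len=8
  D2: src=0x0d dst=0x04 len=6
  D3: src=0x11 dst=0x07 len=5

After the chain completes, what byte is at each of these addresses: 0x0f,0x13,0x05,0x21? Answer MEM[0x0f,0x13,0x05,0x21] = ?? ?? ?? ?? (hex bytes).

MEM[0x0f,0x13,0x05,0x21] = 80 af 2c 80

D0: mem[0x14..0x16] <- [80 b5 ec]
D1: mem[0x0c..0x13] <- [fd 69 2c 80 b5 ec ae af]
D2: mem[0x04..0x09] <- [69 2c 80 b5 ec ae]
D3: mem[0x07..0x0b] <- [ec ae af 80 b5]
query mem[0x0f]=0x80, mem[0x13]=0xaf, mem[0x05]=0x2c, mem[0x21]=0x80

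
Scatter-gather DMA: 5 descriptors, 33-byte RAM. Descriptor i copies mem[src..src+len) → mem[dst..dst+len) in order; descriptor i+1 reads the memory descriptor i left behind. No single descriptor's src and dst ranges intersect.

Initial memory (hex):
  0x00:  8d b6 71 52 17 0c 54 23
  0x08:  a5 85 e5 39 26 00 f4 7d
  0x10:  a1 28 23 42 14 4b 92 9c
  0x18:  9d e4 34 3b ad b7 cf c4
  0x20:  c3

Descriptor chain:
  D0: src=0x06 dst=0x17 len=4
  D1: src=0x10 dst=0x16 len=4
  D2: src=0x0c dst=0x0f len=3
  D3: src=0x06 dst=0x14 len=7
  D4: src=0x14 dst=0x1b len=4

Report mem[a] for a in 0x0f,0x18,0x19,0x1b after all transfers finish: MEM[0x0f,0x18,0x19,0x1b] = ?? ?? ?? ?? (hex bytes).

D0: mem[0x17..0x1a] <- [54 23 a5 85]
D1: mem[0x16..0x19] <- [a1 28 23 42]
D2: mem[0x0f..0x11] <- [26 00 f4]
D3: mem[0x14..0x1a] <- [54 23 a5 85 e5 39 26]
D4: mem[0x1b..0x1e] <- [54 23 a5 85]
query mem[0x0f]=0x26, mem[0x18]=0xe5, mem[0x19]=0x39, mem[0x1b]=0x54

MEM[0x0f,0x18,0x19,0x1b] = 26 e5 39 54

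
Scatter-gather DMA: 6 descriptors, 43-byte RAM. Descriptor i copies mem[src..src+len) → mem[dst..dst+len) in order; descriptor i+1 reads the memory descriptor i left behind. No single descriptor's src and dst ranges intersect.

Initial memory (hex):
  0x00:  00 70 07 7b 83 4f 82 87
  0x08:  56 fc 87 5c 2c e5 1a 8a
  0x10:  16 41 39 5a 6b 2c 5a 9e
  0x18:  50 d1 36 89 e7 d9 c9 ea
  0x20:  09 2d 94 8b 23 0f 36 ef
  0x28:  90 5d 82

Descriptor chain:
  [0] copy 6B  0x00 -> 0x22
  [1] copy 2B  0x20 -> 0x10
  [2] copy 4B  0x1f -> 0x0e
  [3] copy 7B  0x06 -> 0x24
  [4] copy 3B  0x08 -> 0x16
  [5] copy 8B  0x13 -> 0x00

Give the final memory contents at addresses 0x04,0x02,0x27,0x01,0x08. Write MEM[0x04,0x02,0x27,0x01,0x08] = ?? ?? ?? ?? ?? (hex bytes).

#0 dst[0x22+6] := {0x00,0x70,0x07,0x7b,0x83,0x4f}
#1 dst[0x10+2] := {0x09,0x2d}
#2 dst[0x0e+4] := {0xea,0x09,0x2d,0x00}
#3 dst[0x24+7] := {0x82,0x87,0x56,0xfc,0x87,0x5c,0x2c}
#4 dst[0x16+3] := {0x56,0xfc,0x87}
#5 dst[0x00+8] := {0x5a,0x6b,0x2c,0x56,0xfc,0x87,0xd1,0x36}
query mem[0x04]=0xfc, mem[0x02]=0x2c, mem[0x27]=0xfc, mem[0x01]=0x6b, mem[0x08]=0x56

MEM[0x04,0x02,0x27,0x01,0x08] = fc 2c fc 6b 56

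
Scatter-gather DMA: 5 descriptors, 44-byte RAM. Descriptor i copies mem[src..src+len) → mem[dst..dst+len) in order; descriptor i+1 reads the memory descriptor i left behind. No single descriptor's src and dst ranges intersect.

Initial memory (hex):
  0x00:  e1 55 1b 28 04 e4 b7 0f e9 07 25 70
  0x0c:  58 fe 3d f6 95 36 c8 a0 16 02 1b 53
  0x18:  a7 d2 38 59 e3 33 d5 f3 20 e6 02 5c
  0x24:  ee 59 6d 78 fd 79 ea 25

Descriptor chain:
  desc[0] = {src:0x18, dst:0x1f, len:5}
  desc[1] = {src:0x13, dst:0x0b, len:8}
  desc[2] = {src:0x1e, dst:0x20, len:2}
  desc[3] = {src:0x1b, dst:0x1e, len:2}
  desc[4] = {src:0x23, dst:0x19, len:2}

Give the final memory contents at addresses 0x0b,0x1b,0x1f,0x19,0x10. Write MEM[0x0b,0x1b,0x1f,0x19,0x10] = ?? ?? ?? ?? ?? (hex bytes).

MEM[0x0b,0x1b,0x1f,0x19,0x10] = a0 59 e3 e3 a7

[0] 0x18->0x1f len=5 : a7 d2 38 59 e3
[1] 0x13->0x0b len=8 : a0 16 02 1b 53 a7 d2 38
[2] 0x1e->0x20 len=2 : d5 a7
[3] 0x1b->0x1e len=2 : 59 e3
[4] 0x23->0x19 len=2 : e3 ee
query mem[0x0b]=0xa0, mem[0x1b]=0x59, mem[0x1f]=0xe3, mem[0x19]=0xe3, mem[0x10]=0xa7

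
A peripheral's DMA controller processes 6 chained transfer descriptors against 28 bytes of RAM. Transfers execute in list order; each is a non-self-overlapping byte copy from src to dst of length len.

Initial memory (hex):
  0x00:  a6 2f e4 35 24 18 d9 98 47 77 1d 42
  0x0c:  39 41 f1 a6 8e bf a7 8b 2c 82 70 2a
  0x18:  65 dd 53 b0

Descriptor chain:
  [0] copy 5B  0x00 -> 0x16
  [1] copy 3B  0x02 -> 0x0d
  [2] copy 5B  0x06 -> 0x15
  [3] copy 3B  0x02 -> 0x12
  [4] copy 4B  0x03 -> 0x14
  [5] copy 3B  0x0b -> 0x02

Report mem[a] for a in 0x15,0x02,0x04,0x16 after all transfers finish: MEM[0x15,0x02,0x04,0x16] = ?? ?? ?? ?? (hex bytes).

MEM[0x15,0x02,0x04,0x16] = 24 42 e4 18

D0: mem[0x16..0x1a] <- [a6 2f e4 35 24]
D1: mem[0x0d..0x0f] <- [e4 35 24]
D2: mem[0x15..0x19] <- [d9 98 47 77 1d]
D3: mem[0x12..0x14] <- [e4 35 24]
D4: mem[0x14..0x17] <- [35 24 18 d9]
D5: mem[0x02..0x04] <- [42 39 e4]
query mem[0x15]=0x24, mem[0x02]=0x42, mem[0x04]=0xe4, mem[0x16]=0x18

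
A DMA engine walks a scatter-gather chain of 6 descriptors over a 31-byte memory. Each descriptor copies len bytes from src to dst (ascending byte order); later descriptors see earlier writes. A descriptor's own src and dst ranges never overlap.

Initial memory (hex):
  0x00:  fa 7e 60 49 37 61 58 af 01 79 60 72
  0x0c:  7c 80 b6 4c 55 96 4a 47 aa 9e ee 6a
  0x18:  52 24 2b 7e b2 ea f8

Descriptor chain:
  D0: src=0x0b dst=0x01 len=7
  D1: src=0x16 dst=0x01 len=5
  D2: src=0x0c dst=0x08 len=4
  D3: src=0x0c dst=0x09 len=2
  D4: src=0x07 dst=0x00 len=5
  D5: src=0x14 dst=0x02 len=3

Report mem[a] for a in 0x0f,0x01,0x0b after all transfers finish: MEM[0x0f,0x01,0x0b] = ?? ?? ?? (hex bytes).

MEM[0x0f,0x01,0x0b] = 4c 7c 4c

  after D0: wrote 7B at 0x01 = 727c80b64c5596
  after D1: wrote 5B at 0x01 = ee6a52242b
  after D2: wrote 4B at 0x08 = 7c80b64c
  after D3: wrote 2B at 0x09 = 7c80
  after D4: wrote 5B at 0x00 = 967c7c804c
  after D5: wrote 3B at 0x02 = aa9eee
query mem[0x0f]=0x4c, mem[0x01]=0x7c, mem[0x0b]=0x4c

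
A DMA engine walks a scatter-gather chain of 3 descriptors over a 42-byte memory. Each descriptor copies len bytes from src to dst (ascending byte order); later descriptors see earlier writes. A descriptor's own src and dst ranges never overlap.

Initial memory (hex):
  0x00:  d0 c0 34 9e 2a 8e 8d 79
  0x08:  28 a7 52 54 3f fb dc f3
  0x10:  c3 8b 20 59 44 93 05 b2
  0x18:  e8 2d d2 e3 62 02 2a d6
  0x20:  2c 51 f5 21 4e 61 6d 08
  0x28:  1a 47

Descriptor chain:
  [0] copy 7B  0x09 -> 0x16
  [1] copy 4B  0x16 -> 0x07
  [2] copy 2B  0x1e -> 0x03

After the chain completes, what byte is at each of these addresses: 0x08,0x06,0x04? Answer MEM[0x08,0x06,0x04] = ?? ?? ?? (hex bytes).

MEM[0x08,0x06,0x04] = 52 8d d6

  after D0: wrote 7B at 0x16 = a752543ffbdcf3
  after D1: wrote 4B at 0x07 = a752543f
  after D2: wrote 2B at 0x03 = 2ad6
query mem[0x08]=0x52, mem[0x06]=0x8d, mem[0x04]=0xd6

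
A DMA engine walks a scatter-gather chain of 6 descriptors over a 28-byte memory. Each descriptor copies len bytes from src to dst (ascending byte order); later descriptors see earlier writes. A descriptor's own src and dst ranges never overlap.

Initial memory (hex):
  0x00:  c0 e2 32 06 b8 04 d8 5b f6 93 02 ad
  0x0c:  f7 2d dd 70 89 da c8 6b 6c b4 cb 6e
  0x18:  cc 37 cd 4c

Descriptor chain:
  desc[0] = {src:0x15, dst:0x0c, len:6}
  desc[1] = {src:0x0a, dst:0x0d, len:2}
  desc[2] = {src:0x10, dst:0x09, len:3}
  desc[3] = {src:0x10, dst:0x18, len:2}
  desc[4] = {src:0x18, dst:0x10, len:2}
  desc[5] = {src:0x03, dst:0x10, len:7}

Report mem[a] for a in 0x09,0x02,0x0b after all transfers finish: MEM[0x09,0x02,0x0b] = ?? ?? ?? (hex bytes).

D0: mem[0x0c..0x11] <- [b4 cb 6e cc 37 cd]
D1: mem[0x0d..0x0e] <- [02 ad]
D2: mem[0x09..0x0b] <- [37 cd c8]
D3: mem[0x18..0x19] <- [37 cd]
D4: mem[0x10..0x11] <- [37 cd]
D5: mem[0x10..0x16] <- [06 b8 04 d8 5b f6 37]
query mem[0x09]=0x37, mem[0x02]=0x32, mem[0x0b]=0xc8

MEM[0x09,0x02,0x0b] = 37 32 c8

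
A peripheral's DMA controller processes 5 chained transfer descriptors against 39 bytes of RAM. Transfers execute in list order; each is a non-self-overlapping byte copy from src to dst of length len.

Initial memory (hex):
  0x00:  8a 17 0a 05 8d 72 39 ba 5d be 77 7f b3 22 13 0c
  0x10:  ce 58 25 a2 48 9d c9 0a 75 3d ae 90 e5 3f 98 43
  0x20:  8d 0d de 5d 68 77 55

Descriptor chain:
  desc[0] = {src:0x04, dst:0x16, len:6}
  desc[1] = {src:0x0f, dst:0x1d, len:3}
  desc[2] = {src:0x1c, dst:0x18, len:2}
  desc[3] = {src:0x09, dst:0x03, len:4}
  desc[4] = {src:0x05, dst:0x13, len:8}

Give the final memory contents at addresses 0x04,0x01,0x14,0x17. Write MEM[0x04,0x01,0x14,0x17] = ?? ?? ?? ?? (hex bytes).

MEM[0x04,0x01,0x14,0x17] = 77 17 b3 be

D0: mem[0x16..0x1b] <- [8d 72 39 ba 5d be]
D1: mem[0x1d..0x1f] <- [0c ce 58]
D2: mem[0x18..0x19] <- [e5 0c]
D3: mem[0x03..0x06] <- [be 77 7f b3]
D4: mem[0x13..0x1a] <- [7f b3 ba 5d be 77 7f b3]
query mem[0x04]=0x77, mem[0x01]=0x17, mem[0x14]=0xb3, mem[0x17]=0xbe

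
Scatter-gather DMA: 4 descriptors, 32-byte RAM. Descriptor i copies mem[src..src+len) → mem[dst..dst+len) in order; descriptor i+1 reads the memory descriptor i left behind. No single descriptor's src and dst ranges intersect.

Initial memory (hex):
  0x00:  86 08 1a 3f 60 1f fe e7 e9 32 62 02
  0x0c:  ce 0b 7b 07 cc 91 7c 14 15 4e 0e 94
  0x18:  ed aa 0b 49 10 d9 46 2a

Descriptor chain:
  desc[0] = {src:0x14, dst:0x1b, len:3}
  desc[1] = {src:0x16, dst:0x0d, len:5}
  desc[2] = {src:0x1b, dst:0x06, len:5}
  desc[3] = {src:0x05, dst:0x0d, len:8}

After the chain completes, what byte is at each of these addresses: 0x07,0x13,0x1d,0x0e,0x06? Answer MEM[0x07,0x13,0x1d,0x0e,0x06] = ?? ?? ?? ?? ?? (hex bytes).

#0 dst[0x1b+3] := {0x15,0x4e,0x0e}
#1 dst[0x0d+5] := {0x0e,0x94,0xed,0xaa,0x0b}
#2 dst[0x06+5] := {0x15,0x4e,0x0e,0x46,0x2a}
#3 dst[0x0d+8] := {0x1f,0x15,0x4e,0x0e,0x46,0x2a,0x02,0xce}
query mem[0x07]=0x4e, mem[0x13]=0x02, mem[0x1d]=0x0e, mem[0x0e]=0x15, mem[0x06]=0x15

MEM[0x07,0x13,0x1d,0x0e,0x06] = 4e 02 0e 15 15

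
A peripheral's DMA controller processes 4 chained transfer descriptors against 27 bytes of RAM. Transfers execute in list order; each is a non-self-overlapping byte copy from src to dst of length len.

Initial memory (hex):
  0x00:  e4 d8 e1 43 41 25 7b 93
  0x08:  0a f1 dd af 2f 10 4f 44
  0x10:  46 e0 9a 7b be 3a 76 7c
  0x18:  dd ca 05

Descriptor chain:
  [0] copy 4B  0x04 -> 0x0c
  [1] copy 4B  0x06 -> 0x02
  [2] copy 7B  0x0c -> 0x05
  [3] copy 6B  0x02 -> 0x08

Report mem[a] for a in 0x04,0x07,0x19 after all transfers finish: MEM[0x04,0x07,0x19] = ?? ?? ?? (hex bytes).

MEM[0x04,0x07,0x19] = 0a 7b ca

#0 dst[0x0c+4] := {0x41,0x25,0x7b,0x93}
#1 dst[0x02+4] := {0x7b,0x93,0x0a,0xf1}
#2 dst[0x05+7] := {0x41,0x25,0x7b,0x93,0x46,0xe0,0x9a}
#3 dst[0x08+6] := {0x7b,0x93,0x0a,0x41,0x25,0x7b}
query mem[0x04]=0x0a, mem[0x07]=0x7b, mem[0x19]=0xca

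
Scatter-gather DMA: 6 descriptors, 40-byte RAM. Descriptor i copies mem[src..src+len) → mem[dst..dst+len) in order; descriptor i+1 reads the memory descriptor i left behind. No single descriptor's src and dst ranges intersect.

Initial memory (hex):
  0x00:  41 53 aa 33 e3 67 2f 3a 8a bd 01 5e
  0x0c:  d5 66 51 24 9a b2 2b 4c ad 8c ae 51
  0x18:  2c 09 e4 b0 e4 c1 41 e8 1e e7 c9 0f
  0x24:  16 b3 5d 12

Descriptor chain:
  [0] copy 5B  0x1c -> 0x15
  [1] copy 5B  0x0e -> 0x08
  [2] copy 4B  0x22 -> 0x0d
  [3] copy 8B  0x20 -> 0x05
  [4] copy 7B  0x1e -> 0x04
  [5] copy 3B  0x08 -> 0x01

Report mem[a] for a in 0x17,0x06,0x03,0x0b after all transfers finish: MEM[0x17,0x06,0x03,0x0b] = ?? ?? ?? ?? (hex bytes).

MEM[0x17,0x06,0x03,0x0b] = 41 1e 16 5d

#0 dst[0x15+5] := {0xe4,0xc1,0x41,0xe8,0x1e}
#1 dst[0x08+5] := {0x51,0x24,0x9a,0xb2,0x2b}
#2 dst[0x0d+4] := {0xc9,0x0f,0x16,0xb3}
#3 dst[0x05+8] := {0x1e,0xe7,0xc9,0x0f,0x16,0xb3,0x5d,0x12}
#4 dst[0x04+7] := {0x41,0xe8,0x1e,0xe7,0xc9,0x0f,0x16}
#5 dst[0x01+3] := {0xc9,0x0f,0x16}
query mem[0x17]=0x41, mem[0x06]=0x1e, mem[0x03]=0x16, mem[0x0b]=0x5d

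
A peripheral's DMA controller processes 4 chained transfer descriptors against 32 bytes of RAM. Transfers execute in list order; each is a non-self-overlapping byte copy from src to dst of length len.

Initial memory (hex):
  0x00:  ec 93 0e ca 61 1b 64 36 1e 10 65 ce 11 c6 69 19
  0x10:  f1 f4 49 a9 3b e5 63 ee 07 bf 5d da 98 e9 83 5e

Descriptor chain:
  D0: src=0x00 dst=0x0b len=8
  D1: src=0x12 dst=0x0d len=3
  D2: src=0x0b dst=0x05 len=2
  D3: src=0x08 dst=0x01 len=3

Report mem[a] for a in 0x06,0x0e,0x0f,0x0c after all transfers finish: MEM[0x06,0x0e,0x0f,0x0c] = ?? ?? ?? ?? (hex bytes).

  after D0: wrote 8B at 0x0b = ec930eca611b6436
  after D1: wrote 3B at 0x0d = 36a93b
  after D2: wrote 2B at 0x05 = ec93
  after D3: wrote 3B at 0x01 = 1e1065
query mem[0x06]=0x93, mem[0x0e]=0xa9, mem[0x0f]=0x3b, mem[0x0c]=0x93

MEM[0x06,0x0e,0x0f,0x0c] = 93 a9 3b 93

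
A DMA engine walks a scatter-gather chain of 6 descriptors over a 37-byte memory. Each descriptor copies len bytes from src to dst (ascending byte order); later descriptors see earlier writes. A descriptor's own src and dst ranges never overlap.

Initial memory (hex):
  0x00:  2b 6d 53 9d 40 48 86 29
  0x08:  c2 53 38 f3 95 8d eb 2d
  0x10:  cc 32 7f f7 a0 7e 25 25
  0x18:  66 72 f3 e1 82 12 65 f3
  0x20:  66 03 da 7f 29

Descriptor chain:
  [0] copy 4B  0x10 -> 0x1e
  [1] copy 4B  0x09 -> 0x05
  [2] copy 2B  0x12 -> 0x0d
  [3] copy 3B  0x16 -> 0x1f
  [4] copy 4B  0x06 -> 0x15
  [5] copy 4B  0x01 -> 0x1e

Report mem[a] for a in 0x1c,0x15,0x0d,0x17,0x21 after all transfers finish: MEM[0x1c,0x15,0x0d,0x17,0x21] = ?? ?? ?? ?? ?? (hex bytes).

  after D0: wrote 4B at 0x1e = cc327ff7
  after D1: wrote 4B at 0x05 = 5338f395
  after D2: wrote 2B at 0x0d = 7ff7
  after D3: wrote 3B at 0x1f = 252566
  after D4: wrote 4B at 0x15 = 38f39553
  after D5: wrote 4B at 0x1e = 6d539d40
query mem[0x1c]=0x82, mem[0x15]=0x38, mem[0x0d]=0x7f, mem[0x17]=0x95, mem[0x21]=0x40

MEM[0x1c,0x15,0x0d,0x17,0x21] = 82 38 7f 95 40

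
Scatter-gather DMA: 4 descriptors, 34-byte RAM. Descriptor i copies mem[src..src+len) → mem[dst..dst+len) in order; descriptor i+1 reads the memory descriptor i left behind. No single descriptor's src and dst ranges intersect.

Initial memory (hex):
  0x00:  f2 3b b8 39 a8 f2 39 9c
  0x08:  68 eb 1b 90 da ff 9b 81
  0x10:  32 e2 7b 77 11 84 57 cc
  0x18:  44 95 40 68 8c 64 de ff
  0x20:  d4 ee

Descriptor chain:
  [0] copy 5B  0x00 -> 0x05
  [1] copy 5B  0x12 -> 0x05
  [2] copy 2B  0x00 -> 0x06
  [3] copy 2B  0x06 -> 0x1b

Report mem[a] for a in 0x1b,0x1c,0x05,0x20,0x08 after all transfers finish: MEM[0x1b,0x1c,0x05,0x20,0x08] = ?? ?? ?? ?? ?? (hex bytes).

MEM[0x1b,0x1c,0x05,0x20,0x08] = f2 3b 7b d4 84

[0] 0x00->0x05 len=5 : f2 3b b8 39 a8
[1] 0x12->0x05 len=5 : 7b 77 11 84 57
[2] 0x00->0x06 len=2 : f2 3b
[3] 0x06->0x1b len=2 : f2 3b
query mem[0x1b]=0xf2, mem[0x1c]=0x3b, mem[0x05]=0x7b, mem[0x20]=0xd4, mem[0x08]=0x84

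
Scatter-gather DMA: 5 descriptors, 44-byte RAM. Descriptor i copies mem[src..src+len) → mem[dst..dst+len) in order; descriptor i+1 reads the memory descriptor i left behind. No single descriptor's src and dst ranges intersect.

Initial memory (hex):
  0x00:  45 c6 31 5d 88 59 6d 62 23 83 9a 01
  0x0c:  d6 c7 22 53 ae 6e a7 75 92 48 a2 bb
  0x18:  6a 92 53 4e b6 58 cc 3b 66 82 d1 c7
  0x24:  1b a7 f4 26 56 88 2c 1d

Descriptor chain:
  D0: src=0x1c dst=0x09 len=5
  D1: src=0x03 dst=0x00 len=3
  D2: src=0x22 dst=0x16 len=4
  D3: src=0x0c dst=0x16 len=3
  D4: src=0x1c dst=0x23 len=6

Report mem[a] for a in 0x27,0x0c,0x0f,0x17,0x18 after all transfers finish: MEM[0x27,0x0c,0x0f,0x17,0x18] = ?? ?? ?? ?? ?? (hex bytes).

MEM[0x27,0x0c,0x0f,0x17,0x18] = 66 3b 53 66 22

  after D0: wrote 5B at 0x09 = b658cc3b66
  after D1: wrote 3B at 0x00 = 5d8859
  after D2: wrote 4B at 0x16 = d1c71ba7
  after D3: wrote 3B at 0x16 = 3b6622
  after D4: wrote 6B at 0x23 = b658cc3b6682
query mem[0x27]=0x66, mem[0x0c]=0x3b, mem[0x0f]=0x53, mem[0x17]=0x66, mem[0x18]=0x22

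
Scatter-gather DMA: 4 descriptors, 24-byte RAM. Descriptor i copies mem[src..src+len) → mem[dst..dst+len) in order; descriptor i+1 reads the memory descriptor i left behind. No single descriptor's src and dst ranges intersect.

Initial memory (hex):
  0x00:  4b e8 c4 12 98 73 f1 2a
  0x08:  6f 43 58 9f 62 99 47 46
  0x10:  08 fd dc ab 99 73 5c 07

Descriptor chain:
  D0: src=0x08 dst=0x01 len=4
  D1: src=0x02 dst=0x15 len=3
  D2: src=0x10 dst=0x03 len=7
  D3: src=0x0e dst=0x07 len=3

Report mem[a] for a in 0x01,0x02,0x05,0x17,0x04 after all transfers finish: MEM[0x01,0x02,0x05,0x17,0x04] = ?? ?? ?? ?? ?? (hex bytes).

D0: mem[0x01..0x04] <- [6f 43 58 9f]
D1: mem[0x15..0x17] <- [43 58 9f]
D2: mem[0x03..0x09] <- [08 fd dc ab 99 43 58]
D3: mem[0x07..0x09] <- [47 46 08]
query mem[0x01]=0x6f, mem[0x02]=0x43, mem[0x05]=0xdc, mem[0x17]=0x9f, mem[0x04]=0xfd

MEM[0x01,0x02,0x05,0x17,0x04] = 6f 43 dc 9f fd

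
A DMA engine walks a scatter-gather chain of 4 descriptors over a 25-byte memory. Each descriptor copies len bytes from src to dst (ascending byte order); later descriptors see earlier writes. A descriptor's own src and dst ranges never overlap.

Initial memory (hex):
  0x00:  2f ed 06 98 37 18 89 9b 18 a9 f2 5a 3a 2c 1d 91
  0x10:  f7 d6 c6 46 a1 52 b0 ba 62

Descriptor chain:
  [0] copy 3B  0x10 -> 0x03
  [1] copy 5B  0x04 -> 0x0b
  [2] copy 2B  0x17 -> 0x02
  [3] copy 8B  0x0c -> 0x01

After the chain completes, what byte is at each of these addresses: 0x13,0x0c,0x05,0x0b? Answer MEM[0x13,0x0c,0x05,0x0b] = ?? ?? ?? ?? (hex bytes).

MEM[0x13,0x0c,0x05,0x0b] = 46 c6 f7 d6

[0] 0x10->0x03 len=3 : f7 d6 c6
[1] 0x04->0x0b len=5 : d6 c6 89 9b 18
[2] 0x17->0x02 len=2 : ba 62
[3] 0x0c->0x01 len=8 : c6 89 9b 18 f7 d6 c6 46
query mem[0x13]=0x46, mem[0x0c]=0xc6, mem[0x05]=0xf7, mem[0x0b]=0xd6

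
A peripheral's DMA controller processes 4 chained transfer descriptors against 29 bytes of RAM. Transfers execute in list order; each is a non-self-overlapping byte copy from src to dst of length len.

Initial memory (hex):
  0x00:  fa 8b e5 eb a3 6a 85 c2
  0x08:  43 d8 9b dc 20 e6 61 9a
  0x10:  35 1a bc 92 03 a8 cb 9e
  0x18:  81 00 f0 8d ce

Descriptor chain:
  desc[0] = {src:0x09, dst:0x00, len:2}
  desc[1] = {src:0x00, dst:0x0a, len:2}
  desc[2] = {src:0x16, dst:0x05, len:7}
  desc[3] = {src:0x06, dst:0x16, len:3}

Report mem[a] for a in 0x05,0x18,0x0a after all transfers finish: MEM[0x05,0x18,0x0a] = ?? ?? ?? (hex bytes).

MEM[0x05,0x18,0x0a] = cb 00 8d

[0] 0x09->0x00 len=2 : d8 9b
[1] 0x00->0x0a len=2 : d8 9b
[2] 0x16->0x05 len=7 : cb 9e 81 00 f0 8d ce
[3] 0x06->0x16 len=3 : 9e 81 00
query mem[0x05]=0xcb, mem[0x18]=0x00, mem[0x0a]=0x8d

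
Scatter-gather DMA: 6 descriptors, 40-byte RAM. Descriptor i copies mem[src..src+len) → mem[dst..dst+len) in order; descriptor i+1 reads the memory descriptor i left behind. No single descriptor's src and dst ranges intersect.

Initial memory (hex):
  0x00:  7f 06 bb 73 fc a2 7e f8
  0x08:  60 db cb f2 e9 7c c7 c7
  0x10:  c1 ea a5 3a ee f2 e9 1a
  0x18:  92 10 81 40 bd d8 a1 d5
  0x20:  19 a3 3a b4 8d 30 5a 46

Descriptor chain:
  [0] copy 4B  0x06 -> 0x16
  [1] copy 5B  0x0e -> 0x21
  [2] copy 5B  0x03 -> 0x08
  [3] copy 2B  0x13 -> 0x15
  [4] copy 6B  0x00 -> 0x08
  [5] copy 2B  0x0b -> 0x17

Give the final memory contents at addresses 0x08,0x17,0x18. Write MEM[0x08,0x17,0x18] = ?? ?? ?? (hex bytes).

MEM[0x08,0x17,0x18] = 7f 73 fc

  after D0: wrote 4B at 0x16 = 7ef860db
  after D1: wrote 5B at 0x21 = c7c7c1eaa5
  after D2: wrote 5B at 0x08 = 73fca27ef8
  after D3: wrote 2B at 0x15 = 3aee
  after D4: wrote 6B at 0x08 = 7f06bb73fca2
  after D5: wrote 2B at 0x17 = 73fc
query mem[0x08]=0x7f, mem[0x17]=0x73, mem[0x18]=0xfc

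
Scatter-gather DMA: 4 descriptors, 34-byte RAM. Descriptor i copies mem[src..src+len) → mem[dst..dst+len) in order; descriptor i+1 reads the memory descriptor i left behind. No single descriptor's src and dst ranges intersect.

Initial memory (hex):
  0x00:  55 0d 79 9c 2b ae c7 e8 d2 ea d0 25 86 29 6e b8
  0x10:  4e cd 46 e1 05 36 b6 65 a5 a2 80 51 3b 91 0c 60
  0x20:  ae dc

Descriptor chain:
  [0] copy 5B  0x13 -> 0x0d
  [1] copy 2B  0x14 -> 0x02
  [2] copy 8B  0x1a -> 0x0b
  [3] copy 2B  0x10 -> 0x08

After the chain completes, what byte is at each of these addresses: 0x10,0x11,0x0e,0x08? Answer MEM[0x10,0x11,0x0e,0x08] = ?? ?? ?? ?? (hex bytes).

  after D0: wrote 5B at 0x0d = e10536b665
  after D1: wrote 2B at 0x02 = 0536
  after D2: wrote 8B at 0x0b = 80513b910c60aedc
  after D3: wrote 2B at 0x08 = 60ae
query mem[0x10]=0x60, mem[0x11]=0xae, mem[0x0e]=0x91, mem[0x08]=0x60

MEM[0x10,0x11,0x0e,0x08] = 60 ae 91 60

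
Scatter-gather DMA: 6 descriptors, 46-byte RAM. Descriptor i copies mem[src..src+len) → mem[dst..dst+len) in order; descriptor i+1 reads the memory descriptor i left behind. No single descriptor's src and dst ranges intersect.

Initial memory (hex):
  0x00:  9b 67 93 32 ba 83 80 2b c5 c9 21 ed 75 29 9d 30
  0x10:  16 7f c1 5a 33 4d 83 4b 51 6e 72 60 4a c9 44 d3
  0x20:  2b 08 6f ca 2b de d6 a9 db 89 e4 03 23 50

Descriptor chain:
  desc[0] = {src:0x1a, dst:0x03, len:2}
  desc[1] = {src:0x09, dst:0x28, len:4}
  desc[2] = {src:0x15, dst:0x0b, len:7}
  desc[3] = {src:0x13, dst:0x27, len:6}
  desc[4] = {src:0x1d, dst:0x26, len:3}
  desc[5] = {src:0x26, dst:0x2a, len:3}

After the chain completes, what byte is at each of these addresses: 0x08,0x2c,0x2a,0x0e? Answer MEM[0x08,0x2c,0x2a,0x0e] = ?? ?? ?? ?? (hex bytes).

MEM[0x08,0x2c,0x2a,0x0e] = c5 d3 c9 51

D0: mem[0x03..0x04] <- [72 60]
D1: mem[0x28..0x2b] <- [c9 21 ed 75]
D2: mem[0x0b..0x11] <- [4d 83 4b 51 6e 72 60]
D3: mem[0x27..0x2c] <- [5a 33 4d 83 4b 51]
D4: mem[0x26..0x28] <- [c9 44 d3]
D5: mem[0x2a..0x2c] <- [c9 44 d3]
query mem[0x08]=0xc5, mem[0x2c]=0xd3, mem[0x2a]=0xc9, mem[0x0e]=0x51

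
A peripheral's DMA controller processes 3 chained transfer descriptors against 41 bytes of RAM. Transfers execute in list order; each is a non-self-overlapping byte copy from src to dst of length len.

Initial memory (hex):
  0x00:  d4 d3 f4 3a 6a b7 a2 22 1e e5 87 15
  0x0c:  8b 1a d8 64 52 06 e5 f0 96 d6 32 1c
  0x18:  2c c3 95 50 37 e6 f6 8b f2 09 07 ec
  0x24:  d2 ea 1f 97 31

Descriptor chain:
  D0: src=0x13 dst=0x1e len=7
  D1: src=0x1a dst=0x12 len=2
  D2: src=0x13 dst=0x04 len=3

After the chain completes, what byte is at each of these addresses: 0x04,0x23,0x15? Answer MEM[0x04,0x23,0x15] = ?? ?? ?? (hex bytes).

#0 dst[0x1e+7] := {0xf0,0x96,0xd6,0x32,0x1c,0x2c,0xc3}
#1 dst[0x12+2] := {0x95,0x50}
#2 dst[0x04+3] := {0x50,0x96,0xd6}
query mem[0x04]=0x50, mem[0x23]=0x2c, mem[0x15]=0xd6

MEM[0x04,0x23,0x15] = 50 2c d6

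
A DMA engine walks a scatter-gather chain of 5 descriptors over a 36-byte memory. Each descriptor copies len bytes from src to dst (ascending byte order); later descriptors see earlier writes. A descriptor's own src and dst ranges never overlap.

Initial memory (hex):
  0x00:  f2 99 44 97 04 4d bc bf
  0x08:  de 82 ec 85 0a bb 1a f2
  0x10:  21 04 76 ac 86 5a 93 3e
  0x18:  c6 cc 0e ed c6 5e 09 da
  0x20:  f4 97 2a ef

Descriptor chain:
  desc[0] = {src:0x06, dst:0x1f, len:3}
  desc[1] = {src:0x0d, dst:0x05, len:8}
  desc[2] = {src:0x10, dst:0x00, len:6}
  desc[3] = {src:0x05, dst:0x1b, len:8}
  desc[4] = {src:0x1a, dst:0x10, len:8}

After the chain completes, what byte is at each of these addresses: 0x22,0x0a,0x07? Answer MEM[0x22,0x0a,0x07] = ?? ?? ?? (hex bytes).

MEM[0x22,0x0a,0x07] = 86 76 f2

[0] 0x06->0x1f len=3 : bc bf de
[1] 0x0d->0x05 len=8 : bb 1a f2 21 04 76 ac 86
[2] 0x10->0x00 len=6 : 21 04 76 ac 86 5a
[3] 0x05->0x1b len=8 : 5a 1a f2 21 04 76 ac 86
[4] 0x1a->0x10 len=8 : 0e 5a 1a f2 21 04 76 ac
query mem[0x22]=0x86, mem[0x0a]=0x76, mem[0x07]=0xf2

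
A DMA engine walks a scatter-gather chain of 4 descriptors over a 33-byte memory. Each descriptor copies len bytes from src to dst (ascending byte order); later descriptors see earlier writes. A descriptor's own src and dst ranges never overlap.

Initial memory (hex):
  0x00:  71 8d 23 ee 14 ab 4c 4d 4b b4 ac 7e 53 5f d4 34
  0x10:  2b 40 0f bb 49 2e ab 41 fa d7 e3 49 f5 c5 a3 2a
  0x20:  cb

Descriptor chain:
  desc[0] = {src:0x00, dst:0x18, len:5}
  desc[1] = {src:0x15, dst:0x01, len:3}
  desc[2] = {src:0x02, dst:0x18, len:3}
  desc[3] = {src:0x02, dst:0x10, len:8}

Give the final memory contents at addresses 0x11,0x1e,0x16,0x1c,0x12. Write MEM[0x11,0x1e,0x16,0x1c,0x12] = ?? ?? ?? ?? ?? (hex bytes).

#0 dst[0x18+5] := {0x71,0x8d,0x23,0xee,0x14}
#1 dst[0x01+3] := {0x2e,0xab,0x41}
#2 dst[0x18+3] := {0xab,0x41,0x14}
#3 dst[0x10+8] := {0xab,0x41,0x14,0xab,0x4c,0x4d,0x4b,0xb4}
query mem[0x11]=0x41, mem[0x1e]=0xa3, mem[0x16]=0x4b, mem[0x1c]=0x14, mem[0x12]=0x14

MEM[0x11,0x1e,0x16,0x1c,0x12] = 41 a3 4b 14 14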